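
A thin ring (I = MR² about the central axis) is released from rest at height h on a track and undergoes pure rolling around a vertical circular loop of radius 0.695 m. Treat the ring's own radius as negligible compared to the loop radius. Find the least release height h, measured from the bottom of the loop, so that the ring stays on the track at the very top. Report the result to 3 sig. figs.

h_min ≈ 2.09 m

With I = MR², the ratio k = I/(MR²) is 1.
At the top of the loop, the minimum-contact condition is Mg = Mv_top²/r, so v_top² = gr.
With ω = v/R, the kinetic energy at speed v is ½(1+k)Mv² = Mv².
Energy conservation from release (height h) to the top (height 2r): Mgh = Mg(2r) + M·gr.
Thus h_min = 2r + (1+k)r/2 = r(2 + 2/2) = 0.695 × 3 ≈ 2.09 m.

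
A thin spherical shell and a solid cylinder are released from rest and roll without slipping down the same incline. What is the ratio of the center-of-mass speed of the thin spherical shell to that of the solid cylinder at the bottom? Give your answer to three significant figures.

Each satisfies Mgh = ½(1+k)Mv² with k = I/(MR²), so v ∝ 1/√(1+k).
For the thin spherical shell k = 2/3; for the solid cylinder k = 0.5.
v₁/v₂ = √((1+k₂)/(1+k₁)) = √(1.5/1.667) ≈ 0.949.

v_ratio ≈ 0.949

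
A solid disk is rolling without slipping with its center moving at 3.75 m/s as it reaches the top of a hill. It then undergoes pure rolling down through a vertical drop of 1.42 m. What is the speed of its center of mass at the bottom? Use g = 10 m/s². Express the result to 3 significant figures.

The moment of inertia is (1/2)MR², giving k ≡ I/(MR²) = 0.5.
Rolling without slipping gives ω = v/R, so the total kinetic energy is ½Mv² + ½Iω² = ½(1+k)Mv² = (3/4)Mv².
Energy conservation: (3/4)Mv₀² + Mgh = (3/4)Mv², so v² = v₀² + 2gh/(1+k).
v = √(3.75² + 2×10×1.42/1.5) = √33 ≈ 5.74 m/s.

v ≈ 5.74 m/s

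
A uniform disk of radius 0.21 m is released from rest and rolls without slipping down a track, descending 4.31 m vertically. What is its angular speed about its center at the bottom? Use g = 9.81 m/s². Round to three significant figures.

With I = (1/2)MR², the ratio k = I/(MR²) is 0.5.
The rolling condition ω = v/R makes the rotational term ½I(v/R)² = ½kMv², so KE_total = ½(1+k)Mv² = (3/4)Mv².
Energy conservation Mgh = ½(1+k)Mv² gives v = √(2gh/(1+k)) = √(2 × 9.81 × 4.31 / 1.5) = 7.508 m/s.
Then ω = v/R = 7.508 / 0.21 ≈ 35.8 rad/s.

ω ≈ 35.8 rad/s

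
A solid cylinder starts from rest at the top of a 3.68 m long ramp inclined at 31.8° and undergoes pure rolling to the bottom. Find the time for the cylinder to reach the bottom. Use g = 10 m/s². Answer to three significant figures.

Here I = (1/2)MR², so the shape factor k = I/(MR²) = 0.5.
Newton's second law down the slope: Mg sinθ − f = Ma. The torque equation fR = Iα (with α = a/R) gives f = kMa.
Hence a = g sinθ/(1+k) = 10×sin31.8°/1.5 = 3.513 m/s².
With constant a from rest, t = √(2L/a) = √(2·3.68/3.513) ≈ 1.45 s.

t ≈ 1.45 s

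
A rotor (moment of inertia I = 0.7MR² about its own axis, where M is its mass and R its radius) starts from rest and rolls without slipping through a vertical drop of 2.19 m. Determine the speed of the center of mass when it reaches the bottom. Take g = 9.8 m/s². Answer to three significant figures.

Here I = 0.7MR², so the shape factor k = I/(MR²) = 0.7.
The rolling condition ω = v/R makes the rotational term ½I(v/R)² = ½kMv², so KE_total = ½(1+k)Mv² = (17/20)Mv².
Energy conservation: Mgh = (17/20)Mv², so v = √(2gh/(1+k)) = √(2 × 9.8 × 2.19 / 1.7) ≈ 5.02 m/s.

v ≈ 5.02 m/s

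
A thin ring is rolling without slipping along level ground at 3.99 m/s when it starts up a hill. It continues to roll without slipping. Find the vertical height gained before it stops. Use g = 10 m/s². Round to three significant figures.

h ≈ 1.59 m

The moment of inertia is MR², giving k ≡ I/(MR²) = 1.
The rolling condition ω = v/R makes the rotational term ½I(v/R)² = ½kMv², so KE_total = ½(1+k)Mv² = Mv².
All of this converts to potential energy at the highest point: Mv₀² = Mgh.
Thus h = (1+k)v₀²/(2g) = 2 × 3.99² / (2 × 10) ≈ 1.59 m.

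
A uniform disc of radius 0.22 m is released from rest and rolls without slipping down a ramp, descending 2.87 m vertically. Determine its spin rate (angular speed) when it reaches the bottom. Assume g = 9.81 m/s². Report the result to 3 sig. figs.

The moment of inertia is (1/2)MR², giving k ≡ I/(MR²) = 0.5.
Since it rolls without slipping, ω = v/R and KE = ½Mv² + ½Iω² = ½(1+k)Mv² = (3/4)Mv².
Energy conservation Mgh = ½(1+k)Mv² gives v = √(2gh/(1+k)) = √(2 × 9.81 × 2.87 / 1.5) = 6.127 m/s.
Then ω = v/R = 6.127 / 0.22 ≈ 27.8 rad/s.

ω ≈ 27.8 rad/s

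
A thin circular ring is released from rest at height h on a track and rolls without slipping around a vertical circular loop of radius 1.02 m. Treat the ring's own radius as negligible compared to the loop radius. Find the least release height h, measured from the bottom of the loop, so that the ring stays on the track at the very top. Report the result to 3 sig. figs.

For this body I = MR², i.e. k = I/(MR²) = 1.
At the top of the loop, the minimum-contact condition is Mg = Mv_top²/r, so v_top² = gr.
With ω = v/R, the kinetic energy at speed v is ½(1+k)Mv² = Mv².
Energy conservation from release (height h) to the top (height 2r): Mgh = Mg(2r) + M·gr.
Thus h_min = 2r + (1+k)r/2 = r(2 + 2/2) = 1.02 × 3 ≈ 3.06 m.

h_min ≈ 3.06 m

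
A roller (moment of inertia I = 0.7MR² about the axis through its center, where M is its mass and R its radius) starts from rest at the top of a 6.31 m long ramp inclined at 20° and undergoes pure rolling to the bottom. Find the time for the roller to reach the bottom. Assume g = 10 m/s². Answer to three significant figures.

The moment of inertia is 0.7MR², giving k ≡ I/(MR²) = 0.7.
Along the incline Mg sinθ − f = Ma, and torque about the center fR = Iα = kMR²(a/R) gives f = kMa.
Hence a = g sinθ/(1+k) = 10×sin20°/1.7 = 2.012 m/s².
Starting from rest, L = ½at², so t = √(2L/a) = √(2×6.31/2.012) ≈ 2.50 s.

t ≈ 2.50 s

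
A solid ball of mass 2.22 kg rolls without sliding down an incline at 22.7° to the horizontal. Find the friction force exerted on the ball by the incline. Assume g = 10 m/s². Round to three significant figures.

f ≈ 2.45 N

The moment of inertia is (2/5)MR², giving k ≡ I/(MR²) = 0.4.
Translational: Mg sinθ − f = Ma. Rotational about the CM: fR = Iα = kMRa, so f = kMa.
Combining, a = g sinθ/(1+k) and f = kMa = kMg sinθ/(1+k).
f = 0.4 × 2.22 × 10 × sin22.7° / 1.4 ≈ 2.45 N.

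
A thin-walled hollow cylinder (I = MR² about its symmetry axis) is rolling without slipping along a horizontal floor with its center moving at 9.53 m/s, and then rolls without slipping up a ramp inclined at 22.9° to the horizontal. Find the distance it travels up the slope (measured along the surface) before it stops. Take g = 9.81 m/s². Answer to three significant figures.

d ≈ 23.8 m

The moment of inertia is MR², giving k ≡ I/(MR²) = 1.
Pure rolling means v = ωR; then KE = ½Mv² + ½I(v/R)² = ½(1+k)Mv² = Mv².
Setting this equal to Mgh gives the vertical rise h = (1+k)v₀²/(2g) = 2×9.53²/(2×9.81) = 9.258 m.
Along the incline, d = h/sinθ = 9.258/sin22.9° ≈ 23.8 m.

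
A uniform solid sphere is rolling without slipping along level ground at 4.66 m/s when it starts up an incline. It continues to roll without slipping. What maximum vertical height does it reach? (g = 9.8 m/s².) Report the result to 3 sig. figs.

Here I = (2/5)MR², so the shape factor k = I/(MR²) = 0.4.
Pure rolling means v = ωR; then KE = ½Mv² + ½I(v/R)² = ½(1+k)Mv² = (7/10)Mv².
All of this converts to potential energy at the highest point: (7/10)Mv₀² = Mgh.
Thus h = (1+k)v₀²/(2g) = 1.4 × 4.66² / (2 × 9.8) ≈ 1.55 m.

h ≈ 1.55 m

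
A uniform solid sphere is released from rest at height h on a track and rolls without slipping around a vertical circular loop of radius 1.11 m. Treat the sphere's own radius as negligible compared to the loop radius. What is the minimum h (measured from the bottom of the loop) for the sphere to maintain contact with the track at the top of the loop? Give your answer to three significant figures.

h_min ≈ 3.00 m

Here I = (2/5)MR², so the shape factor k = I/(MR²) = 0.4.
At the top of the loop, the minimum-contact condition is Mg = Mv_top²/r, so v_top² = gr.
With ω = v/R, the kinetic energy at speed v is ½(1+k)Mv² = (7/10)Mv².
Energy conservation from release (height h) to the top (height 2r): Mgh = Mg(2r) + (7/10)M·gr.
Thus h_min = 2r + (1+k)r/2 = r(2 + 1.4/2) = 1.11 × 2.7 ≈ 3.00 m.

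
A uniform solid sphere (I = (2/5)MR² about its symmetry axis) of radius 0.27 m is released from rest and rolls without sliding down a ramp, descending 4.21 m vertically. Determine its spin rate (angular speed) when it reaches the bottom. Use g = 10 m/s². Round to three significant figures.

For this body I = (2/5)MR², i.e. k = I/(MR²) = 0.4.
The rolling condition ω = v/R makes the rotational term ½I(v/R)² = ½kMv², so KE_total = ½(1+k)Mv² = (7/10)Mv².
Energy conservation Mgh = ½(1+k)Mv² gives v = √(2gh/(1+k)) = √(2 × 10 × 4.21 / 1.4) = 7.755 m/s.
The angular speed follows from ω = v/R = 7.755/0.27 ≈ 28.7 rad/s.

ω ≈ 28.7 rad/s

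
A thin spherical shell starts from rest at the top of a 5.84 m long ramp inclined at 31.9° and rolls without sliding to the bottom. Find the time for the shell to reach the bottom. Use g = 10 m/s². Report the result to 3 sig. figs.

Here I = (2/3)MR², so the shape factor k = I/(MR²) = 2/3.
Along the incline Mg sinθ − f = Ma, and torque about the center fR = Iα = kMR²(a/R) gives f = kMa.
Hence a = g sinθ/(1+k) = 10×sin31.9°/1.667 = 3.171 m/s².
With constant a from rest, t = √(2L/a) = √(2·5.84/3.171) ≈ 1.92 s.

t ≈ 1.92 s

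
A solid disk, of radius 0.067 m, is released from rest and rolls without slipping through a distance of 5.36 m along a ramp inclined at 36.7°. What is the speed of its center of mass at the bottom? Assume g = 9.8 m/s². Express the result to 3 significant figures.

v ≈ 6.47 m/s

For this body I = (1/2)MR², i.e. k = I/(MR²) = 0.5.
Pure rolling means v = ωR; then KE = ½Mv² + ½I(v/R)² = ½(1+k)Mv² = (3/4)Mv².
The vertical drop is h = L sinθ = 5.36 × sin36.7° = 3.203 m.
Energy conservation: Mgh = (3/4)Mv², so v = √(2gh/(1+k)) = √(2 × 9.8 × 3.203 / 1.5) ≈ 6.47 m/s.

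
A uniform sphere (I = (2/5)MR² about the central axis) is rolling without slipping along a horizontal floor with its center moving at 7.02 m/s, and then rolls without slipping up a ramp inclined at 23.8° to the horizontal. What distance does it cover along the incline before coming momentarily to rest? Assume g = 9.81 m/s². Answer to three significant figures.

With I = (2/5)MR², the ratio k = I/(MR²) is 0.4.
The rolling condition ω = v/R makes the rotational term ½I(v/R)² = ½kMv², so KE_total = ½(1+k)Mv² = (7/10)Mv².
Setting this equal to Mgh gives the vertical rise h = (1+k)v₀²/(2g) = 1.4×7.02²/(2×9.81) = 3.516 m.
Along the incline, d = h/sinθ = 3.516/sin23.8° ≈ 8.71 m.

d ≈ 8.71 m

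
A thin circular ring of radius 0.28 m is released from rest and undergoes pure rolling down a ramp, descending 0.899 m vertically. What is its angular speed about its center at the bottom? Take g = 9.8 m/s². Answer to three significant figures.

With I = MR², the ratio k = I/(MR²) is 1.
The rolling condition ω = v/R makes the rotational term ½I(v/R)² = ½kMv², so KE_total = ½(1+k)Mv² = Mv².
Energy conservation Mgh = ½(1+k)Mv² gives v = √(2gh/(1+k)) = √(2 × 9.8 × 0.899 / 2) = 2.968 m/s.
The angular speed follows from ω = v/R = 2.968/0.28 ≈ 10.6 rad/s.

ω ≈ 10.6 rad/s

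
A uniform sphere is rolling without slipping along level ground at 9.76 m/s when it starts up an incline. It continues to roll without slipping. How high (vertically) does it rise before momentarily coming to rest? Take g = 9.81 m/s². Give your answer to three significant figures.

h ≈ 6.80 m

The moment of inertia is (2/5)MR², giving k ≡ I/(MR²) = 0.4.
Since it rolls without slipping, ω = v/R and KE = ½Mv² + ½Iω² = ½(1+k)Mv² = (7/10)Mv².
All of this converts to potential energy at the highest point: (7/10)Mv₀² = Mgh.
Thus h = (1+k)v₀²/(2g) = 1.4 × 9.76² / (2 × 9.81) ≈ 6.80 m.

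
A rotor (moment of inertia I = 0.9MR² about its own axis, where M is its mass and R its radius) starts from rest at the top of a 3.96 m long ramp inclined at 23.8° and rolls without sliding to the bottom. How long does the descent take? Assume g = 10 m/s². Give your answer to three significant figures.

t ≈ 1.93 s

With I = 0.9MR², the ratio k = I/(MR²) is 0.9.
Along the incline Mg sinθ − f = Ma, and torque about the center fR = Iα = kMR²(a/R) gives f = kMa.
Hence a = g sinθ/(1+k) = 10×sin23.8°/1.9 = 2.124 m/s².
With constant a from rest, t = √(2L/a) = √(2·3.96/2.124) ≈ 1.93 s.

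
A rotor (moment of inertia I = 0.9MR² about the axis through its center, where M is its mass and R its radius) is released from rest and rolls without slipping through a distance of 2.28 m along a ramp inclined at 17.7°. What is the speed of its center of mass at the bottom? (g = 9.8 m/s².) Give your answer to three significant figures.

v ≈ 2.67 m/s

For this body I = 0.9MR², i.e. k = I/(MR²) = 0.9.
Since it rolls without slipping, ω = v/R and KE = ½Mv² + ½Iω² = ½(1+k)Mv² = (19/20)Mv².
The vertical drop is h = L sinθ = 2.28 × sin17.7° = 0.6932 m.
Energy conservation: Mgh = (19/20)Mv², so v = √(2gh/(1+k)) = √(2 × 9.8 × 0.6932 / 1.9) ≈ 2.67 m/s.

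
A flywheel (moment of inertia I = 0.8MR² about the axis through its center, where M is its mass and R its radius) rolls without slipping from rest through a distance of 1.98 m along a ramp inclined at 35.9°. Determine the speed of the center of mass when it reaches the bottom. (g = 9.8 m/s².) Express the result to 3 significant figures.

The moment of inertia is 0.8MR², giving k ≡ I/(MR²) = 0.8.
Since it rolls without slipping, ω = v/R and KE = ½Mv² + ½Iω² = ½(1+k)Mv² = (9/10)Mv².
The vertical drop is h = L sinθ = 1.98 × sin35.9° = 1.161 m.
Energy conservation: Mgh = (9/10)Mv², so v = √(2gh/(1+k)) = √(2 × 9.8 × 1.161 / 1.8) ≈ 3.56 m/s.

v ≈ 3.56 m/s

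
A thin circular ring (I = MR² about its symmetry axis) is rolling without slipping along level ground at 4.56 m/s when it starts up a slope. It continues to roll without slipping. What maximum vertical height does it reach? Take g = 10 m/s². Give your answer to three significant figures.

h ≈ 2.08 m

With I = MR², the ratio k = I/(MR²) is 1.
Since it rolls without slipping, ω = v/R and KE = ½Mv² + ½Iω² = ½(1+k)Mv² = Mv².
All of this converts to potential energy at the highest point: Mv₀² = Mgh.
Thus h = (1+k)v₀²/(2g) = 2 × 4.56² / (2 × 10) ≈ 2.08 m.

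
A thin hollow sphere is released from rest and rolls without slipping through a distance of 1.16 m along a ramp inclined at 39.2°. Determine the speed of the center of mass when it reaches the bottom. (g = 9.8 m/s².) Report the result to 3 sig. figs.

With I = (2/3)MR², the ratio k = I/(MR²) is 2/3.
Rolling without slipping gives ω = v/R, so the total kinetic energy is ½Mv² + ½Iω² = ½(1+k)Mv² = (5/6)Mv².
The vertical drop is h = L sinθ = 1.16 × sin39.2° = 0.7332 m.
Energy conservation: Mgh = (5/6)Mv², so v = √(2gh/(1+k)) = √(2 × 9.8 × 0.7332 / 1.667) ≈ 2.94 m/s.

v ≈ 2.94 m/s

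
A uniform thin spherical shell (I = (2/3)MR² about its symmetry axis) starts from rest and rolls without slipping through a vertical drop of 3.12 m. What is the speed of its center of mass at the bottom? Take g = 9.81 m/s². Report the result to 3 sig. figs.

v ≈ 6.06 m/s

Here I = (2/3)MR², so the shape factor k = I/(MR²) = 2/3.
The rolling condition ω = v/R makes the rotational term ½I(v/R)² = ½kMv², so KE_total = ½(1+k)Mv² = (5/6)Mv².
Setting Mgh = (5/6)Mv² gives v = √(2gh/(1+k)) = √(2·9.81·3.12/1.667) ≈ 6.06 m/s.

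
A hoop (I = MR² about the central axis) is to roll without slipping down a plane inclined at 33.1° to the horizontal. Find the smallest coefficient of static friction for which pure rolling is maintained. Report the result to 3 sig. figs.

With I = MR², the ratio k = I/(MR²) is 1.
Along the incline Mg sinθ − f = Ma, and torque about the center fR = Iα = kMR²(a/R) gives f = kMa.
These give a = g sinθ/(1+k) and the required friction f = kMg sinθ/(1+k).
With N = Mg cosθ, the no-slip condition f ≤ μN gives μ_min = f/N = k tanθ/(1+k).
μ_min = 1 × tan33.1° / 2 ≈ 0.326.

μ_min ≈ 0.326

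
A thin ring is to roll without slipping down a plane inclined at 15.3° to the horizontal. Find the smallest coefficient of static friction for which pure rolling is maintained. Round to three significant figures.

The moment of inertia is MR², giving k ≡ I/(MR²) = 1.
Along the incline Mg sinθ − f = Ma, and torque about the center fR = Iα = kMR²(a/R) gives f = kMa.
These give a = g sinθ/(1+k) and the required friction f = kMg sinθ/(1+k).
The normal force is N = Mg cosθ, so μ_min = f/N = k tanθ/(1+k).
μ_min = 1 × tan15.3° / 2 ≈ 0.137.

μ_min ≈ 0.137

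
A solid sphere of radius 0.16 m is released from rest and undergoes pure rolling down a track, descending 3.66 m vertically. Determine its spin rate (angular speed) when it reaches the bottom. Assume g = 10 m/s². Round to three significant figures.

Here I = (2/5)MR², so the shape factor k = I/(MR²) = 0.4.
Rolling without slipping gives ω = v/R, so the total kinetic energy is ½Mv² + ½Iω² = ½(1+k)Mv² = (7/10)Mv².
Energy conservation Mgh = ½(1+k)Mv² gives v = √(2gh/(1+k)) = √(2 × 10 × 3.66 / 1.4) = 7.231 m/s.
Then ω = v/R = 7.231 / 0.16 ≈ 45.2 rad/s.

ω ≈ 45.2 rad/s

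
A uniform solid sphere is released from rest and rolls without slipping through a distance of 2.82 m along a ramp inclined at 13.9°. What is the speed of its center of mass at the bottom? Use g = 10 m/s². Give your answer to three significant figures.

v ≈ 3.11 m/s

For this body I = (2/5)MR², i.e. k = I/(MR²) = 0.4.
The rolling condition ω = v/R makes the rotational term ½I(v/R)² = ½kMv², so KE_total = ½(1+k)Mv² = (7/10)Mv².
The vertical drop is h = L sinθ = 2.82 × sin13.9° = 0.6774 m.
Setting Mgh = (7/10)Mv² gives v = √(2gh/(1+k)) = √(2·10·0.6774/1.4) ≈ 3.11 m/s.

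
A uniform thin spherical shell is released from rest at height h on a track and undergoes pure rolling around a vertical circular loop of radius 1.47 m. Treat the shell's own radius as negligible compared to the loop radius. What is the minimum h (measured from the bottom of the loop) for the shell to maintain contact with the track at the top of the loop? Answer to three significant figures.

With I = (2/3)MR², the ratio k = I/(MR²) is 2/3.
At the top of the loop, the minimum-contact condition is Mg = Mv_top²/r, so v_top² = gr.
With ω = v/R, the kinetic energy at speed v is ½(1+k)Mv² = (5/6)Mv².
Energy conservation from release (height h) to the top (height 2r): Mgh = Mg(2r) + (5/6)M·gr.
Thus h_min = 2r + (1+k)r/2 = r(2 + 1.667/2) = 1.47 × 2.833 ≈ 4.17 m.

h_min ≈ 4.17 m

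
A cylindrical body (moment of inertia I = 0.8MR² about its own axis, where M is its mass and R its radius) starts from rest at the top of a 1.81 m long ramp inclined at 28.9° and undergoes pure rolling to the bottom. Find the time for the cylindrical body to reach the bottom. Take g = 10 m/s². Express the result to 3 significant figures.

Here I = 0.8MR², so the shape factor k = I/(MR²) = 0.8.
Translational: Mg sinθ − f = Ma. Rotational about the CM: fR = Iα = kMRa, so f = kMa.
Hence a = g sinθ/(1+k) = 10×sin28.9°/1.8 = 2.685 m/s².
Starting from rest, L = ½at², so t = √(2L/a) = √(2×1.81/2.685) ≈ 1.16 s.

t ≈ 1.16 s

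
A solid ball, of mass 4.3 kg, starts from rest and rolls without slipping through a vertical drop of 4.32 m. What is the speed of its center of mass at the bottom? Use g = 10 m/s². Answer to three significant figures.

v ≈ 7.86 m/s

With I = (2/5)MR², the ratio k = I/(MR²) is 0.4.
Pure rolling means v = ωR; then KE = ½Mv² + ½I(v/R)² = ½(1+k)Mv² = (7/10)Mv².
Setting Mgh = (7/10)Mv² gives v = √(2gh/(1+k)) = √(2·10·4.32/1.4) ≈ 7.86 m/s.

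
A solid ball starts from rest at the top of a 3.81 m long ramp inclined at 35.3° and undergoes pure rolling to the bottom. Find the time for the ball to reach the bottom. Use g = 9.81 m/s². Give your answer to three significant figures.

t ≈ 1.37 s

For this body I = (2/5)MR², i.e. k = I/(MR²) = 0.4.
Translational: Mg sinθ − f = Ma. Rotational about the CM: fR = Iα = kMRa, so f = kMa.
Hence a = g sinθ/(1+k) = 9.81×sin35.3°/1.4 = 4.049 m/s².
Starting from rest, L = ½at², so t = √(2L/a) = √(2×3.81/4.049) ≈ 1.37 s.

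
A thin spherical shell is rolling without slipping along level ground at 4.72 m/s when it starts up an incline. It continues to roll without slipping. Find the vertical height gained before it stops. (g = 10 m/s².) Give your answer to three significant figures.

The moment of inertia is (2/3)MR², giving k ≡ I/(MR²) = 2/3.
Pure rolling means v = ωR; then KE = ½Mv² + ½I(v/R)² = ½(1+k)Mv² = (5/6)Mv².
At the top the kinetic energy is zero, so (5/6)Mv₀² = Mgh.
Thus h = (1+k)v₀²/(2g) = 1.667 × 4.72² / (2 × 10) ≈ 1.86 m.

h ≈ 1.86 m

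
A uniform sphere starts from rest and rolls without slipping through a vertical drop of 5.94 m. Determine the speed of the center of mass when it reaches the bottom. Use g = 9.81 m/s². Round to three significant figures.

For this body I = (2/5)MR², i.e. k = I/(MR²) = 0.4.
The rolling condition ω = v/R makes the rotational term ½I(v/R)² = ½kMv², so KE_total = ½(1+k)Mv² = (7/10)Mv².
Energy conservation: Mgh = (7/10)Mv², so v = √(2gh/(1+k)) = √(2 × 9.81 × 5.94 / 1.4) ≈ 9.12 m/s.

v ≈ 9.12 m/s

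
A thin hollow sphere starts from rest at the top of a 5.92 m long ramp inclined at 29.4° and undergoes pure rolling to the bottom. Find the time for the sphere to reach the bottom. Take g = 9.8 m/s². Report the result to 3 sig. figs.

t ≈ 2.03 s

For this body I = (2/3)MR², i.e. k = I/(MR²) = 2/3.
Translational: Mg sinθ − f = Ma. Rotational about the CM: fR = Iα = kMRa, so f = kMa.
Hence a = g sinθ/(1+k) = 9.8×sin29.4°/1.667 = 2.887 m/s².
Starting from rest, L = ½at², so t = √(2L/a) = √(2×5.92/2.887) ≈ 2.03 s.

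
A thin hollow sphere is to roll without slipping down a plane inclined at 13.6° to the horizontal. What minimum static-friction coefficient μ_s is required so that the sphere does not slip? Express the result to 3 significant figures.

With I = (2/3)MR², the ratio k = I/(MR²) is 2/3.
Translational: Mg sinθ − f = Ma. Rotational about the CM: fR = Iα = kMRa, so f = kMa.
These give a = g sinθ/(1+k) and the required friction f = kMg sinθ/(1+k).
With N = Mg cosθ, the no-slip condition f ≤ μN gives μ_min = f/N = k tanθ/(1+k).
μ_min = (2/3) × tan13.6° / 1.667 ≈ 0.0968.

μ_min ≈ 0.0968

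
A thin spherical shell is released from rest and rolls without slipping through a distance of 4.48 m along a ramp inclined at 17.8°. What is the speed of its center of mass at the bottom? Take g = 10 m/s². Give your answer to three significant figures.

v ≈ 4.05 m/s

For this body I = (2/3)MR², i.e. k = I/(MR²) = 2/3.
Since it rolls without slipping, ω = v/R and KE = ½Mv² + ½Iω² = ½(1+k)Mv² = (5/6)Mv².
The vertical drop is h = L sinθ = 4.48 × sin17.8° = 1.37 m.
Setting Mgh = (5/6)Mv² gives v = √(2gh/(1+k)) = √(2·10·1.37/1.667) ≈ 4.05 m/s.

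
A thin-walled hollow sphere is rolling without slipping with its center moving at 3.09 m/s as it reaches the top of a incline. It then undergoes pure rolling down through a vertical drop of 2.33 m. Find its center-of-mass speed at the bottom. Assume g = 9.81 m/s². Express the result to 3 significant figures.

v ≈ 6.08 m/s

The moment of inertia is (2/3)MR², giving k ≡ I/(MR²) = 2/3.
The rolling condition ω = v/R makes the rotational term ½I(v/R)² = ½kMv², so KE_total = ½(1+k)Mv² = (5/6)Mv².
Energy conservation: (5/6)Mv₀² + Mgh = (5/6)Mv², so v² = v₀² + 2gh/(1+k).
v = √(3.09² + 2×9.81×2.33/1.667) = √36.98 ≈ 6.08 m/s.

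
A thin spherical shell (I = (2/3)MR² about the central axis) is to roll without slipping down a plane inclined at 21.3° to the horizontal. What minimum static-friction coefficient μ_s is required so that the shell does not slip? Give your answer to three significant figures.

For this body I = (2/3)MR², i.e. k = I/(MR²) = 2/3.
Newton's second law down the slope: Mg sinθ − f = Ma. The torque equation fR = Iα (with α = a/R) gives f = kMa.
These give a = g sinθ/(1+k) and the required friction f = kMg sinθ/(1+k).
The normal force is N = Mg cosθ, so μ_min = f/N = k tanθ/(1+k).
μ_min = (2/3) × tan21.3° / 1.667 ≈ 0.156.

μ_min ≈ 0.156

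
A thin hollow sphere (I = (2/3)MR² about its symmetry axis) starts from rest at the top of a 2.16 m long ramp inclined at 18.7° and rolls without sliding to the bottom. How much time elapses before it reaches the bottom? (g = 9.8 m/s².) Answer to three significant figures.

With I = (2/3)MR², the ratio k = I/(MR²) is 2/3.
Newton's second law down the slope: Mg sinθ − f = Ma. The torque equation fR = Iα (with α = a/R) gives f = kMa.
Hence a = g sinθ/(1+k) = 9.8×sin18.7°/1.667 = 1.885 m/s².
With constant a from rest, t = √(2L/a) = √(2·2.16/1.885) ≈ 1.51 s.

t ≈ 1.51 s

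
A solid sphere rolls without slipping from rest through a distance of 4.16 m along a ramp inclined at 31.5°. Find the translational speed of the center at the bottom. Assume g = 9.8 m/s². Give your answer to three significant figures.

With I = (2/5)MR², the ratio k = I/(MR²) is 0.4.
The rolling condition ω = v/R makes the rotational term ½I(v/R)² = ½kMv², so KE_total = ½(1+k)Mv² = (7/10)Mv².
The vertical drop is h = L sinθ = 4.16 × sin31.5° = 2.174 m.
Setting Mgh = (7/10)Mv² gives v = √(2gh/(1+k)) = √(2·9.8·2.174/1.4) ≈ 5.52 m/s.

v ≈ 5.52 m/s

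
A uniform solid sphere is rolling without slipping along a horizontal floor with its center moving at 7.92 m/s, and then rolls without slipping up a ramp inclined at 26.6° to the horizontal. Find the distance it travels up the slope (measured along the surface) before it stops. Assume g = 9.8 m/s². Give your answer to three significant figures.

With I = (2/5)MR², the ratio k = I/(MR²) is 0.4.
Pure rolling means v = ωR; then KE = ½Mv² + ½I(v/R)² = ½(1+k)Mv² = (7/10)Mv².
Setting this equal to Mgh gives the vertical rise h = (1+k)v₀²/(2g) = 1.4×7.92²/(2×9.8) = 4.48 m.
Along the incline, d = h/sinθ = 4.48/sin26.6° ≈ 10.0 m.

d ≈ 10.0 m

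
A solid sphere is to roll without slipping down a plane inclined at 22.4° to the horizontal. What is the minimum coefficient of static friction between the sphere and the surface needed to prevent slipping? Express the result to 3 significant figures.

With I = (2/5)MR², the ratio k = I/(MR²) is 0.4.
Translational: Mg sinθ − f = Ma. Rotational about the CM: fR = Iα = kMRa, so f = kMa.
These give a = g sinθ/(1+k) and the required friction f = kMg sinθ/(1+k).
The normal force is N = Mg cosθ, so μ_min = f/N = k tanθ/(1+k).
μ_min = 0.4 × tan22.4° / 1.4 ≈ 0.118.

μ_min ≈ 0.118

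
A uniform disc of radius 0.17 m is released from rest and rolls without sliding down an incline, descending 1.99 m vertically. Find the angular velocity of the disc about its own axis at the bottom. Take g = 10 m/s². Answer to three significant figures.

ω ≈ 30.3 rad/s

The moment of inertia is (1/2)MR², giving k ≡ I/(MR²) = 0.5.
Rolling without slipping gives ω = v/R, so the total kinetic energy is ½Mv² + ½Iω² = ½(1+k)Mv² = (3/4)Mv².
Energy conservation Mgh = ½(1+k)Mv² gives v = √(2gh/(1+k)) = √(2 × 10 × 1.99 / 1.5) = 5.151 m/s.
The angular speed follows from ω = v/R = 5.151/0.17 ≈ 30.3 rad/s.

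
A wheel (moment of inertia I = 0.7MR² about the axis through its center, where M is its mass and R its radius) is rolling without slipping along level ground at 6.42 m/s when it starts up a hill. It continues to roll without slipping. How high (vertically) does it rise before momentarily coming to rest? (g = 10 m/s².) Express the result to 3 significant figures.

For this body I = 0.7MR², i.e. k = I/(MR²) = 0.7.
Pure rolling means v = ωR; then KE = ½Mv² + ½I(v/R)² = ½(1+k)Mv² = (17/20)Mv².
At the top the kinetic energy is zero, so (17/20)Mv₀² = Mgh.
Thus h = (1+k)v₀²/(2g) = 1.7 × 6.42² / (2 × 10) ≈ 3.50 m.

h ≈ 3.50 m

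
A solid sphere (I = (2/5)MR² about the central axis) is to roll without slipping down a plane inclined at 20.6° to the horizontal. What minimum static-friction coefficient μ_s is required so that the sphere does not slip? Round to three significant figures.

With I = (2/5)MR², the ratio k = I/(MR²) is 0.4.
Newton's second law down the slope: Mg sinθ − f = Ma. The torque equation fR = Iα (with α = a/R) gives f = kMa.
These give a = g sinθ/(1+k) and the required friction f = kMg sinθ/(1+k).
The normal force is N = Mg cosθ, so μ_min = f/N = k tanθ/(1+k).
μ_min = 0.4 × tan20.6° / 1.4 ≈ 0.107.

μ_min ≈ 0.107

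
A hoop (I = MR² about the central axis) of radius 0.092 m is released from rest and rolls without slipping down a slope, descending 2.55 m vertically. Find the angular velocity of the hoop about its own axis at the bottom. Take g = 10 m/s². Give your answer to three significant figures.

ω ≈ 54.9 rad/s

With I = MR², the ratio k = I/(MR²) is 1.
Since it rolls without slipping, ω = v/R and KE = ½Mv² + ½Iω² = ½(1+k)Mv² = Mv².
Energy conservation Mgh = ½(1+k)Mv² gives v = √(2gh/(1+k)) = √(2 × 10 × 2.55 / 2) = 5.05 m/s.
The angular speed follows from ω = v/R = 5.05/0.092 ≈ 54.9 rad/s.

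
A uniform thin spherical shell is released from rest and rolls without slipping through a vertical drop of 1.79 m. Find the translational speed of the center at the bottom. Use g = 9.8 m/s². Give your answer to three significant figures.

With I = (2/3)MR², the ratio k = I/(MR²) is 2/3.
Rolling without slipping gives ω = v/R, so the total kinetic energy is ½Mv² + ½Iω² = ½(1+k)Mv² = (5/6)Mv².
Setting Mgh = (5/6)Mv² gives v = √(2gh/(1+k)) = √(2·9.8·1.79/1.667) ≈ 4.59 m/s.

v ≈ 4.59 m/s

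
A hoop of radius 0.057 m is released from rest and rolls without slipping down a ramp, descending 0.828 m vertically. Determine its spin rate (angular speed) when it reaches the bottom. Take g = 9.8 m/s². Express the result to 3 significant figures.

ω ≈ 50.0 rad/s

For this body I = MR², i.e. k = I/(MR²) = 1.
Since it rolls without slipping, ω = v/R and KE = ½Mv² + ½Iω² = ½(1+k)Mv² = Mv².
Energy conservation Mgh = ½(1+k)Mv² gives v = √(2gh/(1+k)) = √(2 × 9.8 × 0.828 / 2) = 2.849 m/s.
The angular speed follows from ω = v/R = 2.849/0.057 ≈ 50.0 rad/s.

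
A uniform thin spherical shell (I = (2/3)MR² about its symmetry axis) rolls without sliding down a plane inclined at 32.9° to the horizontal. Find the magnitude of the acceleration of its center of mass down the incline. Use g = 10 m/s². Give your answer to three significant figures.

a ≈ 3.26 m/s²

With I = (2/3)MR², the ratio k = I/(MR²) is 2/3.
Along the incline Mg sinθ − f = Ma, and torque about the center fR = Iα = kMR²(a/R) gives f = kMa.
Eliminating f: Mg sinθ = (1+k)Ma, so a = g sinθ/(1+k) = 10 × sin32.9° / 1.667 ≈ 3.26 m/s².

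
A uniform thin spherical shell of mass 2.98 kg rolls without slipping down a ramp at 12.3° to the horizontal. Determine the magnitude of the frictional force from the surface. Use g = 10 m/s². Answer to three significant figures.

With I = (2/3)MR², the ratio k = I/(MR²) is 2/3.
Translational: Mg sinθ − f = Ma. Rotational about the CM: fR = Iα = kMRa, so f = kMa.
Combining, a = g sinθ/(1+k) and f = kMa = kMg sinθ/(1+k).
f = (2/3) × 2.98 × 10 × sin12.3° / 1.667 ≈ 2.54 N.

f ≈ 2.54 N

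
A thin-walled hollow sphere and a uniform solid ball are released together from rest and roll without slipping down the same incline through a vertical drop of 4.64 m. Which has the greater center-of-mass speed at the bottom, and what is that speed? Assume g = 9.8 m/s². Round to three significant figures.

For rolling without slipping, Mgh = ½(1+k)Mv² where k = I/(MR²), so v = √(2gh/(1+k)).
Thin-walled hollow sphere: k = 2/3, giving v = √(2×9.8×4.64/1.667) = 7.387 m/s.
Uniform solid ball: k = 0.4, giving v = √(2×9.8×4.64/1.4) = 8.06 m/s.
The smaller k wins: the uniform solid ball, at ≈ 8.06 m/s.

the uniform solid ball, at v ≈ 8.06 m/s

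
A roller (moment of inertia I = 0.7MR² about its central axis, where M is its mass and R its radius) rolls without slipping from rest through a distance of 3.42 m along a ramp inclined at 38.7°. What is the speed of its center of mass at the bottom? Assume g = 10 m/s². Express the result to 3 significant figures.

v ≈ 5.02 m/s

The moment of inertia is 0.7MR², giving k ≡ I/(MR²) = 0.7.
The rolling condition ω = v/R makes the rotational term ½I(v/R)² = ½kMv², so KE_total = ½(1+k)Mv² = (17/20)Mv².
The vertical drop is h = L sinθ = 3.42 × sin38.7° = 2.138 m.
Setting Mgh = (17/20)Mv² gives v = √(2gh/(1+k)) = √(2·10·2.138/1.7) ≈ 5.02 m/s.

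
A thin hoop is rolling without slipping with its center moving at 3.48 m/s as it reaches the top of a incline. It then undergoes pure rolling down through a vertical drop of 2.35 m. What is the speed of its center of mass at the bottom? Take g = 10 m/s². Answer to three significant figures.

v ≈ 5.97 m/s

With I = MR², the ratio k = I/(MR²) is 1.
Since it rolls without slipping, ω = v/R and KE = ½Mv² + ½Iω² = ½(1+k)Mv² = Mv².
Energy conservation: Mv₀² + Mgh = Mv², so v² = v₀² + 2gh/(1+k).
v = √(3.48² + 2×10×2.35/2) = √35.61 ≈ 5.97 m/s.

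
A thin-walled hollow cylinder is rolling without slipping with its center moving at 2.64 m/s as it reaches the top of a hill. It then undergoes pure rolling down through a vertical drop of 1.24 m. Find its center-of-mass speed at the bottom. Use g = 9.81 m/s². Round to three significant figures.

Here I = MR², so the shape factor k = I/(MR²) = 1.
Rolling without slipping gives ω = v/R, so the total kinetic energy is ½Mv² + ½Iω² = ½(1+k)Mv² = Mv².
Energy conservation: Mv₀² + Mgh = Mv², so v² = v₀² + 2gh/(1+k).
v = √(2.64² + 2×9.81×1.24/2) = √19.13 ≈ 4.37 m/s.

v ≈ 4.37 m/s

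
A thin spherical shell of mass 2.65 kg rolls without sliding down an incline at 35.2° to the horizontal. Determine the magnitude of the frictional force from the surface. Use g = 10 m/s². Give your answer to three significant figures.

f ≈ 6.11 N

With I = (2/3)MR², the ratio k = I/(MR²) is 2/3.
Translational: Mg sinθ − f = Ma. Rotational about the CM: fR = Iα = kMRa, so f = kMa.
Combining, a = g sinθ/(1+k) and f = kMa = kMg sinθ/(1+k).
f = (2/3) × 2.65 × 10 × sin35.2° / 1.667 ≈ 6.11 N.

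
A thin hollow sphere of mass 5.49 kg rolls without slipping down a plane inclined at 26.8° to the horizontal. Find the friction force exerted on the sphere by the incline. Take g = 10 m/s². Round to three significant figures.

f ≈ 9.90 N

With I = (2/3)MR², the ratio k = I/(MR²) is 2/3.
Newton's second law down the slope: Mg sinθ − f = Ma. The torque equation fR = Iα (with α = a/R) gives f = kMa.
Combining, a = g sinθ/(1+k) and f = kMa = kMg sinθ/(1+k).
f = (2/3) × 5.49 × 10 × sin26.8° / 1.667 ≈ 9.90 N.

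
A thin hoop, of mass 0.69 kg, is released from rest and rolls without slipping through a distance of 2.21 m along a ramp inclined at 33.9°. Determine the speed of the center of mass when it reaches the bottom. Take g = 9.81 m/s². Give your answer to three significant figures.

v ≈ 3.48 m/s

The moment of inertia is MR², giving k ≡ I/(MR²) = 1.
Rolling without slipping gives ω = v/R, so the total kinetic energy is ½Mv² + ½Iω² = ½(1+k)Mv² = Mv².
The vertical drop is h = L sinθ = 2.21 × sin33.9° = 1.233 m.
Energy conservation: Mgh = Mv², so v = √(2gh/(1+k)) = √(2 × 9.81 × 1.233 / 2) ≈ 3.48 m/s.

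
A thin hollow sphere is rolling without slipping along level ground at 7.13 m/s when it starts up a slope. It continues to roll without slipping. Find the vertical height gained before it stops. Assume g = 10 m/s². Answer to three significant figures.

With I = (2/3)MR², the ratio k = I/(MR²) is 2/3.
Since it rolls without slipping, ω = v/R and KE = ½Mv² + ½Iω² = ½(1+k)Mv² = (5/6)Mv².
All of this converts to potential energy at the highest point: (5/6)Mv₀² = Mgh.
Thus h = (1+k)v₀²/(2g) = 1.667 × 7.13² / (2 × 10) ≈ 4.24 m.

h ≈ 4.24 m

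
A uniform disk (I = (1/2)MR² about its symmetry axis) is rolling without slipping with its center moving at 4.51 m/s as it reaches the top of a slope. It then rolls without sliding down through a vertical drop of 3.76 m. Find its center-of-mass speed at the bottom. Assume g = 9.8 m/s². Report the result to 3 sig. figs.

Here I = (1/2)MR², so the shape factor k = I/(MR²) = 0.5.
Rolling without slipping gives ω = v/R, so the total kinetic energy is ½Mv² + ½Iω² = ½(1+k)Mv² = (3/4)Mv².
Conserving energy between top and bottom: (3/4)Mv² = (3/4)Mv₀² + Mgh, hence v² = v₀² + 2gh/(1+k).
v = √(4.51² + 2×9.8×3.76/1.5) = √69.47 ≈ 8.33 m/s.

v ≈ 8.33 m/s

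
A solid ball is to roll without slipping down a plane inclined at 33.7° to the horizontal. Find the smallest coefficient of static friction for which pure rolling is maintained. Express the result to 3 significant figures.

For this body I = (2/5)MR², i.e. k = I/(MR²) = 0.4.
Newton's second law down the slope: Mg sinθ − f = Ma. The torque equation fR = Iα (with α = a/R) gives f = kMa.
These give a = g sinθ/(1+k) and the required friction f = kMg sinθ/(1+k).
With N = Mg cosθ, the no-slip condition f ≤ μN gives μ_min = f/N = k tanθ/(1+k).
μ_min = 0.4 × tan33.7° / 1.4 ≈ 0.191.

μ_min ≈ 0.191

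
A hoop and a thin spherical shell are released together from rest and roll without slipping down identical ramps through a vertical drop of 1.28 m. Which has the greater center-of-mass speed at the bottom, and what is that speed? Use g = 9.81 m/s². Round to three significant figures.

For rolling without slipping, Mgh = ½(1+k)Mv² where k = I/(MR²), so v = √(2gh/(1+k)).
Hoop: k = 1, giving v = √(2×9.81×1.28/2) = 3.544 m/s.
Thin spherical shell: k = 2/3, giving v = √(2×9.81×1.28/1.667) = 3.882 m/s.
The smaller k wins: the thin spherical shell, at ≈ 3.88 m/s.

the thin spherical shell, at v ≈ 3.88 m/s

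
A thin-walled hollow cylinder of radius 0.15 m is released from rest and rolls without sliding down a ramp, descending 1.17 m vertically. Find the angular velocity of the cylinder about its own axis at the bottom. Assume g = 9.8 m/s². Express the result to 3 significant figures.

ω ≈ 22.6 rad/s

For this body I = MR², i.e. k = I/(MR²) = 1.
The rolling condition ω = v/R makes the rotational term ½I(v/R)² = ½kMv², so KE_total = ½(1+k)Mv² = Mv².
Energy conservation Mgh = ½(1+k)Mv² gives v = √(2gh/(1+k)) = √(2 × 9.8 × 1.17 / 2) = 3.386 m/s.
Then ω = v/R = 3.386 / 0.15 ≈ 22.6 rad/s.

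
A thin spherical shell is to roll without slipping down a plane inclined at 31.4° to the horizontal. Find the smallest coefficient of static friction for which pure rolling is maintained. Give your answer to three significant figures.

μ_min ≈ 0.244

With I = (2/3)MR², the ratio k = I/(MR²) is 2/3.
Newton's second law down the slope: Mg sinθ − f = Ma. The torque equation fR = Iα (with α = a/R) gives f = kMa.
These give a = g sinθ/(1+k) and the required friction f = kMg sinθ/(1+k).
The normal force is N = Mg cosθ, so μ_min = f/N = k tanθ/(1+k).
μ_min = (2/3) × tan31.4° / 1.667 ≈ 0.244.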